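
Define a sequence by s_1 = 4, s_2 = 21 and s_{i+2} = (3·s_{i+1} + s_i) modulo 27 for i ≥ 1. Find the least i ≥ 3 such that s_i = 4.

Computing terms: s_1 = 4,  s_2 = 21,  s_3 = 13,  s_4 = 6,  s_5 = 4,  s_6 = 18,  s_7 = 4,  s_8 = 3,  s_9 = 13,  s_{10} = 15,  s_{11} = 4,  s_{12} = 0,  s_{13} = 4,  s_{14} = 12,  s_{15} = 13,  s_{16} = 24,  s_{17} = 4,  s_{18} = 9,  s_{19} = 4,  s_{20} = 21.
Since (s_{19}, s_{20}) = (s_1, s_2) = (4, 21) (two consecutive terms determine the rest), the sequence is periodic with period 18.
The value 4 first appears (with i ≥ 3) at s_5.

5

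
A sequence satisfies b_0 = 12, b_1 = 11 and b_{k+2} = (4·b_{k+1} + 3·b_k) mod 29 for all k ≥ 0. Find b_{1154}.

We have b_0 = 12, b_1 = 11, b_2 = 22, b_3 = 5, b_4 = 28, b_5 = 11, b_6 = 12, b_7 = 23, b_8 = 12, b_9 = 1, b_{10} = 11, b_{11} = 18, b_{12} = 18, b_{13} = 10, b_{14} = 7, b_{15} = 0, b_{16} = 21, b_{17} = 26, b_{18} = 22, b_{19} = 21, b_{20} = 5, b_{21} = 25, b_{22} = 28, b_{23} = 13, b_{24} = 20, b_{25} = 3, b_{26} = 14, b_{27} = 7, b_{28} = 12, b_{29} = 11.
The sequence repeats with period 28.
(1154 - 0) mod 28 = 6, so b_{1154} = b_6 = 12.

12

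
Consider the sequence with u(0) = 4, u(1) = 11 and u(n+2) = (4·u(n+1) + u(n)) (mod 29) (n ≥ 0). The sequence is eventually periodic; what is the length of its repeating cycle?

14

Listing terms: u(0) = 4, u(1) = 11, u(2) = 19, u(3) = 0, u(4) = 19, u(5) = 18, u(6) = 4, u(7) = 5, u(8) = 24, u(9) = 14, u(10) = 22, u(11) = 15, u(12) = 24, u(13) = 24, u(14) = 4, u(15) = 11.
Since (u(14), u(15)) = (u(0), u(1)) = (4, 11) (two consecutive terms determine the rest), the sequence is periodic with period 14.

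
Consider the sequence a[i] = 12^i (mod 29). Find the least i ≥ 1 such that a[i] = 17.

a[0] = 1; a[1] = 12; a[2] = 28; a[3] = 17; a[4] = 1.
The sequence repeats with period 4.
The value 17 first appears (with i ≥ 1) at a[3].

3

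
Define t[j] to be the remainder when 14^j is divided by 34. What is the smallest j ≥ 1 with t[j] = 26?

Listing terms: t[0] = 1, t[1] = 14, t[2] = 26, t[3] = 24, t[4] = 30, t[5] = 12, t[6] = 32, t[7] = 6, t[8] = 16, t[9] = 20, t[10] = 8, t[11] = 10, t[12] = 4, t[13] = 22, t[14] = 2, t[15] = 28, t[16] = 18, t[17] = 14.
Since t[17] = t[1] = 14, the sequence is eventually periodic: after a pre-period of length 1 it cycles with period 16.
The value 26 first appears (with j ≥ 1) at t[2].

2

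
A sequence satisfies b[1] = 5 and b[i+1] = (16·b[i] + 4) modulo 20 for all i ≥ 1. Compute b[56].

b[1] = 5; b[2] = 4; b[3] = 8; b[4] = 12; b[5] = 16; b[6] = 0; b[7] = 4.
Since b[7] = b[2] = 4, the sequence is eventually periodic: after a pre-period of length 1 it cycles with period 5.
For i ≥ 2, b[i] depends only on (i - 2) mod 5. (56 - 2) mod 5 = 4, so b[56] = b[6] = 0.

0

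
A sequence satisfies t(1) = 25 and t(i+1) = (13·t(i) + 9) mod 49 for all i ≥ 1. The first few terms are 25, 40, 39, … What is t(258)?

t(1) = 25,  t(2) = 40,  t(3) = 39,  t(4) = 26,  t(5) = 4,  t(6) = 12,  t(7) = 18,  t(8) = 47,  t(9) = 32,  t(10) = 33,  t(11) = 46,  t(12) = 19,  t(13) = 11,  t(14) = 5,  t(15) = 25.
The sequence repeats with period 14.
So t(258) = t(1 + ((258-1) mod 14)) = t(6) = 12.

12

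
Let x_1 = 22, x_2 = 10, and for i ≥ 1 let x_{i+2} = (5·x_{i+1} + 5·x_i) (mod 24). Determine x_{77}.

We have x_1 = 22,  x_2 = 10,  x_3 = 16,  x_4 = 10,  x_5 = 10,  x_6 = 4,  x_7 = 22,  x_8 = 10.
Since (x_7, x_8) = (x_1, x_2) = (22, 10) (two consecutive terms determine the rest), the sequence is periodic with period 6.
So x_{77} = x_{1 + ((77-1) mod 6)} = x_5 = 10.

10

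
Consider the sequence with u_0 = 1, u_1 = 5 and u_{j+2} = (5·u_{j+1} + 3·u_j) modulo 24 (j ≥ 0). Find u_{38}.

4

u_0 = 1,  u_1 = 5,  u_2 = 4,  u_3 = 11,  u_4 = 19,  u_5 = 8,  u_6 = 1,  u_7 = 5.
Since (u_6, u_7) = (u_0, u_1) = (1, 5) (two consecutive terms determine the rest), the sequence is periodic with period 6.
(38 - 0) mod 6 = 2, so u_{38} = u_2 = 4.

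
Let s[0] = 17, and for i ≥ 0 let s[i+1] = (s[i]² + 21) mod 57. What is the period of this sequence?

3

s[0] = 17,  s[1] = 25,  s[2] = 19,  s[3] = 40,  s[4] = 25.
Since s[4] = s[1] = 25, the sequence is eventually periodic: after a pre-period of length 1 it cycles with period 3.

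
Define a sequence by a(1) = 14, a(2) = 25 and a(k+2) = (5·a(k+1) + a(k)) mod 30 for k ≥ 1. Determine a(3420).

We have a(1) = 14; a(2) = 25; a(3) = 19; a(4) = 0; a(5) = 19; a(6) = 5; a(7) = 14; a(8) = 15; a(9) = 29; a(10) = 10; a(11) = 19; a(12) = 15; a(13) = 4; a(14) = 5; a(15) = 29; a(16) = 0; a(17) = 29; a(18) = 25; a(19) = 4; a(20) = 15; a(21) = 19; a(22) = 20; a(23) = 29; a(24) = 15; a(25) = 14; a(26) = 25.
Since (a(25), a(26)) = (a(1), a(2)) = (14, 25) (two consecutive terms determine the rest), the sequence is periodic with period 24.
So a(3420) = a(1 + ((3420-1) mod 24)) = a(12) = 15.

15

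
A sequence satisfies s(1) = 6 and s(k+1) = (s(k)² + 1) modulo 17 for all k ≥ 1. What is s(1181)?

Listing terms: s(1) = 6,  s(2) = 3,  s(3) = 10,  s(4) = 16,  s(5) = 2,  s(6) = 5,  s(7) = 9,  s(8) = 14,  s(9) = 10.
Since s(9) = s(3) = 10, the sequence is eventually periodic: after a pre-period of length 2 it cycles with period 6.
For k ≥ 3, s(k) depends only on (k - 3) mod 6. (1181 - 3) mod 6 = 2, so s(1181) = s(5) = 2.

2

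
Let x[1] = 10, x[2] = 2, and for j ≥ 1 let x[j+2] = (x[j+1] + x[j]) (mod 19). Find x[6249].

12

Computing terms: x[1] = 10,  x[2] = 2,  x[3] = 12,  x[4] = 14,  x[5] = 7,  x[6] = 2,  x[7] = 9,  x[8] = 11,  x[9] = 1,  x[10] = 12,  x[11] = 13,  x[12] = 6,  x[13] = 0,  x[14] = 6,  x[15] = 6,  x[16] = 12,  x[17] = 18,  x[18] = 11,  x[19] = 10,  x[20] = 2.
The sequence repeats with period 18.
(6249 - 1) mod 18 = 2, so x[6249] = x[3] = 12.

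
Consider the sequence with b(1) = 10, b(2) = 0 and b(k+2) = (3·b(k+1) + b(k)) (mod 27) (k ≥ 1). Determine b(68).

Computing terms: b(1) = 10; b(2) = 0; b(3) = 10; b(4) = 3; b(5) = 19; b(6) = 6; b(7) = 10; b(8) = 9; b(9) = 10; b(10) = 12; b(11) = 19; b(12) = 15; b(13) = 10; b(14) = 18; b(15) = 10; b(16) = 21; b(17) = 19; b(18) = 24; b(19) = 10; b(20) = 0.
The sequence repeats with period 18.
So b(68) = b(1 + ((68-1) mod 18)) = b(14) = 18.

18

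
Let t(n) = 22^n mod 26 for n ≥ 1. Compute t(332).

t(1) = 22; t(2) = 16; t(3) = 14; t(4) = 22.
The sequence repeats with period 3.
So t(332) = t(1 + ((332-1) mod 3)) = t(2) = 16.

16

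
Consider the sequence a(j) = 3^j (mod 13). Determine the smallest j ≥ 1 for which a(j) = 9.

2

Computing terms: a(0) = 1, a(1) = 3, a(2) = 9, a(3) = 1.
The sequence repeats with period 3.
The value 9 first appears (with j ≥ 1) at a(2).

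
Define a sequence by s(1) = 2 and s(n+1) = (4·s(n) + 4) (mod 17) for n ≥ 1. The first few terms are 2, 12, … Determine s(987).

1

Listing terms: s(1) = 2, s(2) = 12, s(3) = 1, s(4) = 8, s(5) = 2.
Since s(5) = s(1) = 2, the sequence is periodic with period 4.
(987 - 1) mod 4 = 2, so s(987) = s(3) = 1.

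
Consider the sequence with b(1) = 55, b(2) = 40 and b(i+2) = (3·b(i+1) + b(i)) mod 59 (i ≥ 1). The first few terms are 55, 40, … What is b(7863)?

2

Listing terms: b(1) = 55, b(2) = 40, b(3) = 57, b(4) = 34, b(5) = 41, b(6) = 39, b(7) = 40, b(8) = 41, b(9) = 45, b(10) = 58, b(11) = 42, b(12) = 7, b(13) = 4, b(14) = 19, b(15) = 2, b(16) = 25, b(17) = 18, b(18) = 20, b(19) = 19, b(20) = 18, b(21) = 14, b(22) = 1, b(23) = 17, b(24) = 52, b(25) = 55, b(26) = 40.
Since (b(25), b(26)) = (b(1), b(2)) = (55, 40) (two consecutive terms determine the rest), the sequence is periodic with period 24.
(7863 - 1) mod 24 = 14, so b(7863) = b(15) = 2.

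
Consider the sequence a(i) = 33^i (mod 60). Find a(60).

Computing terms: a(1) = 33, a(2) = 9, a(3) = 57, a(4) = 21, a(5) = 33.
The sequence repeats with period 4.
(60 - 1) mod 4 = 3, so a(60) = a(4) = 21.

21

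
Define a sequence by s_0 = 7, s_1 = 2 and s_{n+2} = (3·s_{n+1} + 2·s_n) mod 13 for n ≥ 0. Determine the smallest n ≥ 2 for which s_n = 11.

s_0 = 7; s_1 = 2; s_2 = 7; s_3 = 12; s_4 = 11; s_5 = 5; s_6 = 11; s_7 = 4; s_8 = 8; s_9 = 6; s_{10} = 8; s_{11} = 10; s_{12} = 7; s_{13} = 2.
Since (s_{12}, s_{13}) = (s_0, s_1) = (7, 2) (two consecutive terms determine the rest), the sequence is periodic with period 12.
The value 11 first appears (with n ≥ 2) at s_4.

4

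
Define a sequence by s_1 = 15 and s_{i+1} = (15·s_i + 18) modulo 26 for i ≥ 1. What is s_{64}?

25

Computing terms: s_1 = 15; s_2 = 9; s_3 = 23; s_4 = 25; s_5 = 3; s_6 = 11; s_7 = 1; s_8 = 7; s_9 = 19; s_{10} = 17; s_{11} = 13; s_{12} = 5; s_{13} = 15.
Since s_{13} = s_1 = 15, the sequence is periodic with period 12.
(64 - 1) mod 12 = 3, so s_{64} = s_4 = 25.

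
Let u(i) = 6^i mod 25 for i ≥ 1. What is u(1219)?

21

Listing terms: u(1) = 6; u(2) = 11; u(3) = 16; u(4) = 21; u(5) = 1; u(6) = 6.
The sequence repeats with period 5.
So u(1219) = u(1 + ((1219-1) mod 5)) = u(4) = 21.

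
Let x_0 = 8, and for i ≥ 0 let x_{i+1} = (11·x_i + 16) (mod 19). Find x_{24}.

8

Listing terms: x_0 = 8, x_1 = 9, x_2 = 1, x_3 = 8.
The sequence repeats with period 3.
(24 - 0) mod 3 = 0, so x_{24} = x_0 = 8.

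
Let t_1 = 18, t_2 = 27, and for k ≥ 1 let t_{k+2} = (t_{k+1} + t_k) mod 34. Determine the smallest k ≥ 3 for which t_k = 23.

Computing terms: t_1 = 18; t_2 = 27; t_3 = 11; t_4 = 4; t_5 = 15; t_6 = 19; t_7 = 0; t_8 = 19; t_9 = 19; t_{10} = 4; t_{11} = 23; t_{12} = 27; t_{13} = 16; t_{14} = 9; t_{15} = 25; t_{16} = 0; t_{17} = 25; t_{18} = 25; t_{19} = 16; t_{20} = 7; t_{21} = 23; t_{22} = 30; t_{23} = 19; t_{24} = 15; t_{25} = 0; t_{26} = 15; t_{27} = 15; t_{28} = 30; t_{29} = 11; t_{30} = 7; t_{31} = 18; t_{32} = 25; t_{33} = 9; t_{34} = 0; t_{35} = 9; t_{36} = 9; t_{37} = 18; t_{38} = 27.
The sequence repeats with period 36.
The value 23 first appears (with k ≥ 3) at t_{11}.

11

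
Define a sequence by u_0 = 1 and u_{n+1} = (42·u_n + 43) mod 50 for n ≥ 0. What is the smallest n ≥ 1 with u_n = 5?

9

u_0 = 1; u_1 = 35; u_2 = 13; u_3 = 39; u_4 = 31; u_5 = 45; u_6 = 33; u_7 = 29; u_8 = 11; u_9 = 5; u_{10} = 3; u_{11} = 19; u_{12} = 41; u_{13} = 15; u_{14} = 23; u_{15} = 9; u_{16} = 21; u_{17} = 25; u_{18} = 43; u_{19} = 49; u_{20} = 1.
The sequence repeats with period 20.
The value 5 first appears (with n ≥ 1) at u_9.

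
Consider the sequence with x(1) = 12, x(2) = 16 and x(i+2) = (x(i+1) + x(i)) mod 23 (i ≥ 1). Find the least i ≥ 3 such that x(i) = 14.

10

Computing terms: x(1) = 12; x(2) = 16; x(3) = 5; x(4) = 21; x(5) = 3; x(6) = 1; x(7) = 4; x(8) = 5; x(9) = 9; x(10) = 14; x(11) = 0; x(12) = 14; x(13) = 14; x(14) = 5; x(15) = 19; x(16) = 1; x(17) = 20; x(18) = 21; x(19) = 18; x(20) = 16; x(21) = 11; x(22) = 4; x(23) = 15; x(24) = 19; x(25) = 11; x(26) = 7; x(27) = 18; x(28) = 2; x(29) = 20; x(30) = 22; x(31) = 19; x(32) = 18; x(33) = 14; x(34) = 9; x(35) = 0; x(36) = 9; x(37) = 9; x(38) = 18; x(39) = 4; x(40) = 22; x(41) = 3; x(42) = 2; x(43) = 5; x(44) = 7; x(45) = 12; x(46) = 19; x(47) = 8; x(48) = 4; x(49) = 12; x(50) = 16.
The sequence repeats with period 48.
The value 14 first appears (with i ≥ 3) at x(10).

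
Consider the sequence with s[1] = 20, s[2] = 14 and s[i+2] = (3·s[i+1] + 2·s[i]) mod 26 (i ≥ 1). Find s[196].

Computing terms: s[1] = 20,  s[2] = 14,  s[3] = 4,  s[4] = 14,  s[5] = 24,  s[6] = 22,  s[7] = 10,  s[8] = 22,  s[9] = 8,  s[10] = 16,  s[11] = 12,  s[12] = 16,  s[13] = 20,  s[14] = 14.
The sequence repeats with period 12.
So s[196] = s[1 + ((196-1) mod 12)] = s[4] = 14.

14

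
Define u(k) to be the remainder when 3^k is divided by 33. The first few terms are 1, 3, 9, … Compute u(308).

27

Listing terms: u(0) = 1, u(1) = 3, u(2) = 9, u(3) = 27, u(4) = 15, u(5) = 12, u(6) = 3.
Since u(6) = u(1) = 3, the sequence is eventually periodic: after a pre-period of length 1 it cycles with period 5.
For k ≥ 1, u(k) depends only on (k - 1) mod 5. (308 - 1) mod 5 = 2, so u(308) = u(3) = 27.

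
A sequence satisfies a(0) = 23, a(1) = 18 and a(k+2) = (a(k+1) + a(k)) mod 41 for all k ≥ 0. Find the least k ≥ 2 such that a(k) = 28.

a(0) = 23,  a(1) = 18,  a(2) = 0,  a(3) = 18,  a(4) = 18,  a(5) = 36,  a(6) = 13,  a(7) = 8,  a(8) = 21,  a(9) = 29,  a(10) = 9,  a(11) = 38,  a(12) = 6,  a(13) = 3,  a(14) = 9,  a(15) = 12,  a(16) = 21,  a(17) = 33,  a(18) = 13,  a(19) = 5,  a(20) = 18,  a(21) = 23,  a(22) = 0,  a(23) = 23,  a(24) = 23,  a(25) = 5,  a(26) = 28,  a(27) = 33,  a(28) = 20,  a(29) = 12,  a(30) = 32,  a(31) = 3,  a(32) = 35,  a(33) = 38,  a(34) = 32,  a(35) = 29,  a(36) = 20,  a(37) = 8,  a(38) = 28,  a(39) = 36,  a(40) = 23,  a(41) = 18.
The sequence repeats with period 40.
The value 28 first appears (with k ≥ 2) at a(26).

26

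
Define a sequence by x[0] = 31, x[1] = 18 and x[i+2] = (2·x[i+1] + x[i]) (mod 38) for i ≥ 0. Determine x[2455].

14

Listing terms: x[0] = 31; x[1] = 18; x[2] = 29; x[3] = 0; x[4] = 29; x[5] = 20; x[6] = 31; x[7] = 6; x[8] = 5; x[9] = 16; x[10] = 37; x[11] = 14; x[12] = 27; x[13] = 30; x[14] = 11; x[15] = 14; x[16] = 1; x[17] = 16; x[18] = 33; x[19] = 6; x[20] = 7; x[21] = 20; x[22] = 9; x[23] = 0; x[24] = 9; x[25] = 18; x[26] = 7; x[27] = 32; x[28] = 33; x[29] = 22; x[30] = 1; x[31] = 24; x[32] = 11; x[33] = 8; x[34] = 27; x[35] = 24; x[36] = 37; x[37] = 22; x[38] = 5; x[39] = 32; x[40] = 31; x[41] = 18.
The sequence repeats with period 40.
So x[2455] = x[0 + ((2455-0) mod 40)] = x[15] = 14.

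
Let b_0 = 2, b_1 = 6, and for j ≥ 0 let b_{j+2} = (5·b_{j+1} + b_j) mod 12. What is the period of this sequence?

24

We have b_0 = 2,  b_1 = 6,  b_2 = 8,  b_3 = 10,  b_4 = 10,  b_5 = 0,  b_6 = 10,  b_7 = 2,  b_8 = 8,  b_9 = 6,  b_{10} = 2,  b_{11} = 4,  b_{12} = 10,  b_{13} = 6,  b_{14} = 4,  b_{15} = 2,  b_{16} = 2,  b_{17} = 0,  b_{18} = 2,  b_{19} = 10,  b_{20} = 4,  b_{21} = 6,  b_{22} = 10,  b_{23} = 8,  b_{24} = 2,  b_{25} = 6.
Since (b_{24}, b_{25}) = (b_0, b_1) = (2, 6) (two consecutive terms determine the rest), the sequence is periodic with period 24.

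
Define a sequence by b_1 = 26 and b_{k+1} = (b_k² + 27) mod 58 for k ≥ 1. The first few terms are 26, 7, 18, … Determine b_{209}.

36

We have b_1 = 26; b_2 = 7; b_3 = 18; b_4 = 3; b_5 = 36; b_6 = 47; b_7 = 32; b_8 = 7.
Since b_8 = b_2 = 7, the sequence is eventually periodic: after a pre-period of length 1 it cycles with period 6.
For k ≥ 2, b_k depends only on (k - 2) mod 6. (209 - 2) mod 6 = 3, so b_{209} = b_5 = 36.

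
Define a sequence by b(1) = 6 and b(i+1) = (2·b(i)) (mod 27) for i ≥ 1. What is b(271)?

6

b(1) = 6, b(2) = 12, b(3) = 24, b(4) = 21, b(5) = 15, b(6) = 3, b(7) = 6.
Since b(7) = b(1) = 6, the sequence is periodic with period 6.
(271 - 1) mod 6 = 0, so b(271) = b(1) = 6.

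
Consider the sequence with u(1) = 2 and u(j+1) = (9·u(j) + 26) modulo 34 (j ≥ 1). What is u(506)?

10

Listing terms: u(1) = 2, u(2) = 10, u(3) = 14, u(4) = 16, u(5) = 0, u(6) = 26, u(7) = 22, u(8) = 20, u(9) = 2.
Since u(9) = u(1) = 2, the sequence is periodic with period 8.
(506 - 1) mod 8 = 1, so u(506) = u(2) = 10.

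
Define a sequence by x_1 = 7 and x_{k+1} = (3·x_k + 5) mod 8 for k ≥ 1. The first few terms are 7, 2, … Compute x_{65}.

Listing terms: x_1 = 7; x_2 = 2; x_3 = 3; x_4 = 6; x_5 = 7.
The sequence repeats with period 4.
(65 - 1) mod 4 = 0, so x_{65} = x_1 = 7.

7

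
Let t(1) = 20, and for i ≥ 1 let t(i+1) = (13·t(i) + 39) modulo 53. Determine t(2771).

t(1) = 20, t(2) = 34, t(3) = 4, t(4) = 38, t(5) = 3, t(6) = 25, t(7) = 46, t(8) = 1, t(9) = 52, t(10) = 26, t(11) = 6, t(12) = 11, t(13) = 23, t(14) = 20.
The sequence repeats with period 13.
So t(2771) = t(1 + ((2771-1) mod 13)) = t(2) = 34.

34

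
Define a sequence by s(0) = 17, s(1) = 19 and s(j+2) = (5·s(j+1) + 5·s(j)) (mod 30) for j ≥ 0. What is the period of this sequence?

Computing terms: s(0) = 17, s(1) = 19, s(2) = 0, s(3) = 5, s(4) = 25, s(5) = 0, s(6) = 5.
Since (s(5), s(6)) = (s(2), s(3)) = (0, 5) (two consecutive terms determine the rest), the sequence is eventually periodic: after a pre-period of length 2 it cycles with period 3.

3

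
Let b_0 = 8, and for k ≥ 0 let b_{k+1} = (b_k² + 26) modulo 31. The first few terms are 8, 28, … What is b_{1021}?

28

Computing terms: b_0 = 8,  b_1 = 28,  b_2 = 4,  b_3 = 11,  b_4 = 23,  b_5 = 28.
Since b_5 = b_1 = 28, the sequence is eventually periodic: after a pre-period of length 1 it cycles with period 4.
For k ≥ 1, b_k depends only on (k - 1) mod 4. (1021 - 1) mod 4 = 0, so b_{1021} = b_1 = 28.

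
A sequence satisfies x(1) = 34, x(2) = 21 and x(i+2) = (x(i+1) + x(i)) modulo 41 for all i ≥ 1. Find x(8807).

Computing terms: x(1) = 34; x(2) = 21; x(3) = 14; x(4) = 35; x(5) = 8; x(6) = 2; x(7) = 10; x(8) = 12; x(9) = 22; x(10) = 34; x(11) = 15; x(12) = 8; x(13) = 23; x(14) = 31; x(15) = 13; x(16) = 3; x(17) = 16; x(18) = 19; x(19) = 35; x(20) = 13; x(21) = 7; x(22) = 20; x(23) = 27; x(24) = 6; x(25) = 33; x(26) = 39; x(27) = 31; x(28) = 29; x(29) = 19; x(30) = 7; x(31) = 26; x(32) = 33; x(33) = 18; x(34) = 10; x(35) = 28; x(36) = 38; x(37) = 25; x(38) = 22; x(39) = 6; x(40) = 28; x(41) = 34; x(42) = 21.
Since (x(41), x(42)) = (x(1), x(2)) = (34, 21) (two consecutive terms determine the rest), the sequence is periodic with period 40.
So x(8807) = x(1 + ((8807-1) mod 40)) = x(7) = 10.

10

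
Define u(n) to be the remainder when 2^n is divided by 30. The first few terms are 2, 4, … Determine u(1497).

We have u(1) = 2; u(2) = 4; u(3) = 8; u(4) = 16; u(5) = 2.
The sequence repeats with period 4.
(1497 - 1) mod 4 = 0, so u(1497) = u(1) = 2.

2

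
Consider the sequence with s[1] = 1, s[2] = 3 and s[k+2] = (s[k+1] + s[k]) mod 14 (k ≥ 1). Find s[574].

s[1] = 1; s[2] = 3; s[3] = 4; s[4] = 7; s[5] = 11; s[6] = 4; s[7] = 1; s[8] = 5; s[9] = 6; s[10] = 11; s[11] = 3; s[12] = 0; s[13] = 3; s[14] = 3; s[15] = 6; s[16] = 9; s[17] = 1; s[18] = 10; s[19] = 11; s[20] = 7; s[21] = 4; s[22] = 11; s[23] = 1; s[24] = 12; s[25] = 13; s[26] = 11; s[27] = 10; s[28] = 7; s[29] = 3; s[30] = 10; s[31] = 13; s[32] = 9; s[33] = 8; s[34] = 3; s[35] = 11; s[36] = 0; s[37] = 11; s[38] = 11; s[39] = 8; s[40] = 5; s[41] = 13; s[42] = 4; s[43] = 3; s[44] = 7; s[45] = 10; s[46] = 3; s[47] = 13; s[48] = 2; s[49] = 1; s[50] = 3.
The sequence repeats with period 48.
So s[574] = s[1 + ((574-1) mod 48)] = s[46] = 3.

3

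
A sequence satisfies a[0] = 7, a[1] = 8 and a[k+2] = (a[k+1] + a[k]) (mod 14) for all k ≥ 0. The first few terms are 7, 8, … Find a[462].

Computing terms: a[0] = 7; a[1] = 8; a[2] = 1; a[3] = 9; a[4] = 10; a[5] = 5; a[6] = 1; a[7] = 6; a[8] = 7; a[9] = 13; a[10] = 6; a[11] = 5; a[12] = 11; a[13] = 2; a[14] = 13; a[15] = 1; a[16] = 0; a[17] = 1; a[18] = 1; a[19] = 2; a[20] = 3; a[21] = 5; a[22] = 8; a[23] = 13; a[24] = 7; a[25] = 6; a[26] = 13; a[27] = 5; a[28] = 4; a[29] = 9; a[30] = 13; a[31] = 8; a[32] = 7; a[33] = 1; a[34] = 8; a[35] = 9; a[36] = 3; a[37] = 12; a[38] = 1; a[39] = 13; a[40] = 0; a[41] = 13; a[42] = 13; a[43] = 12; a[44] = 11; a[45] = 9; a[46] = 6; a[47] = 1; a[48] = 7; a[49] = 8.
Since (a[48], a[49]) = (a[0], a[1]) = (7, 8) (two consecutive terms determine the rest), the sequence is periodic with period 48.
(462 - 0) mod 48 = 30, so a[462] = a[30] = 13.

13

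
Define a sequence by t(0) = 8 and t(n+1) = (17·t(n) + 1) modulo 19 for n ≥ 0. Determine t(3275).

6

Computing terms: t(0) = 8, t(1) = 4, t(2) = 12, t(3) = 15, t(4) = 9, t(5) = 2, t(6) = 16, t(7) = 7, t(8) = 6, t(9) = 8.
The sequence repeats with period 9.
So t(3275) = t(0 + ((3275-0) mod 9)) = t(8) = 6.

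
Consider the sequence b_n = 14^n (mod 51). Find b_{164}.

13

We have b_1 = 14, b_2 = 43, b_3 = 41, b_4 = 13, b_5 = 29, b_6 = 49, b_7 = 23, b_8 = 16, b_9 = 20, b_{10} = 25, b_{11} = 44, b_{12} = 4, b_{13} = 5, b_{14} = 19, b_{15} = 11, b_{16} = 1, b_{17} = 14.
The sequence repeats with period 16.
(164 - 1) mod 16 = 3, so b_{164} = b_4 = 13.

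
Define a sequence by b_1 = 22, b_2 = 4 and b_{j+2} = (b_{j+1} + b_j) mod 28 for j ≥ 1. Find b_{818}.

b_1 = 22; b_2 = 4; b_3 = 26; b_4 = 2; b_5 = 0; b_6 = 2; b_7 = 2; b_8 = 4; b_9 = 6; b_{10} = 10; b_{11} = 16; b_{12} = 26; b_{13} = 14; b_{14} = 12; b_{15} = 26; b_{16} = 10; b_{17} = 8; b_{18} = 18; b_{19} = 26; b_{20} = 16; b_{21} = 14; b_{22} = 2; b_{23} = 16; b_{24} = 18; b_{25} = 6; b_{26} = 24; b_{27} = 2; b_{28} = 26; b_{29} = 0; b_{30} = 26; b_{31} = 26; b_{32} = 24; b_{33} = 22; b_{34} = 18; b_{35} = 12; b_{36} = 2; b_{37} = 14; b_{38} = 16; b_{39} = 2; b_{40} = 18; b_{41} = 20; b_{42} = 10; b_{43} = 2; b_{44} = 12; b_{45} = 14; b_{46} = 26; b_{47} = 12; b_{48} = 10; b_{49} = 22; b_{50} = 4.
The sequence repeats with period 48.
So b_{818} = b_{1 + ((818-1) mod 48)} = b_2 = 4.

4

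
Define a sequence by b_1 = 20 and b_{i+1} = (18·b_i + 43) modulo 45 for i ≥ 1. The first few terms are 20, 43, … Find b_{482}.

43

b_1 = 20,  b_2 = 43,  b_3 = 7,  b_4 = 34,  b_5 = 25,  b_6 = 43.
Since b_6 = b_2 = 43, the sequence is eventually periodic: after a pre-period of length 1 it cycles with period 4.
For i ≥ 2, b_i depends only on (i - 2) mod 4. (482 - 2) mod 4 = 0, so b_{482} = b_2 = 43.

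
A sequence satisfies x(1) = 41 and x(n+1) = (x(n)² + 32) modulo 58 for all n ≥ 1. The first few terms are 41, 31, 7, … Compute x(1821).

45

We have x(1) = 41,  x(2) = 31,  x(3) = 7,  x(4) = 23,  x(5) = 39,  x(6) = 45,  x(7) = 27,  x(8) = 7.
Since x(8) = x(3) = 7, the sequence is eventually periodic: after a pre-period of length 2 it cycles with period 5.
For n ≥ 3, x(n) depends only on (n - 3) mod 5. (1821 - 3) mod 5 = 3, so x(1821) = x(6) = 45.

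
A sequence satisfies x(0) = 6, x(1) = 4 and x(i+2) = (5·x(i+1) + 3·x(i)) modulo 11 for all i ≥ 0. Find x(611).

4

We have x(0) = 6,  x(1) = 4,  x(2) = 5,  x(3) = 4,  x(4) = 2,  x(5) = 0,  x(6) = 6,  x(7) = 8,  x(8) = 3,  x(9) = 6,  x(10) = 6,  x(11) = 4.
The sequence repeats with period 10.
So x(611) = x(0 + ((611-0) mod 10)) = x(1) = 4.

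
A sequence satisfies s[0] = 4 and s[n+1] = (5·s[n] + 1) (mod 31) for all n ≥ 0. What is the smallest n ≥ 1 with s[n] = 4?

3

We have s[0] = 4, s[1] = 21, s[2] = 13, s[3] = 4.
The sequence repeats with period 3.
The value 4 next appears (with n ≥ 1) at s[3].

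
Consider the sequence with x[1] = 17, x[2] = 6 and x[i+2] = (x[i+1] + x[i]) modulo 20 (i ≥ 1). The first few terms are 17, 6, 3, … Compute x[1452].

We have x[1] = 17, x[2] = 6, x[3] = 3, x[4] = 9, x[5] = 12, x[6] = 1, x[7] = 13, x[8] = 14, x[9] = 7, x[10] = 1, x[11] = 8, x[12] = 9, x[13] = 17, x[14] = 6.
The sequence repeats with period 12.
(1452 - 1) mod 12 = 11, so x[1452] = x[12] = 9.

9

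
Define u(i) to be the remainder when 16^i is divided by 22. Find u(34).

We have u(1) = 16, u(2) = 14, u(3) = 4, u(4) = 20, u(5) = 12, u(6) = 16.
Since u(6) = u(1) = 16, the sequence is periodic with period 5.
So u(34) = u(1 + ((34-1) mod 5)) = u(4) = 20.

20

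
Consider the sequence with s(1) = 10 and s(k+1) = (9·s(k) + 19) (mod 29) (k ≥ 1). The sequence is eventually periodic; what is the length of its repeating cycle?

14

We have s(1) = 10, s(2) = 22, s(3) = 14, s(4) = 0, s(5) = 19, s(6) = 16, s(7) = 18, s(8) = 7, s(9) = 24, s(10) = 3, s(11) = 17, s(12) = 27, s(13) = 1, s(14) = 28, s(15) = 10.
The sequence repeats with period 14.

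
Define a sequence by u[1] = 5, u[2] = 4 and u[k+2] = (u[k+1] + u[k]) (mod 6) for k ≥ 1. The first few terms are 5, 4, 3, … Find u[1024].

5

We have u[1] = 5; u[2] = 4; u[3] = 3; u[4] = 1; u[5] = 4; u[6] = 5; u[7] = 3; u[8] = 2; u[9] = 5; u[10] = 1; u[11] = 0; u[12] = 1; u[13] = 1; u[14] = 2; u[15] = 3; u[16] = 5; u[17] = 2; u[18] = 1; u[19] = 3; u[20] = 4; u[21] = 1; u[22] = 5; u[23] = 0; u[24] = 5; u[25] = 5; u[26] = 4.
Since (u[25], u[26]) = (u[1], u[2]) = (5, 4) (two consecutive terms determine the rest), the sequence is periodic with period 24.
(1024 - 1) mod 24 = 15, so u[1024] = u[16] = 5.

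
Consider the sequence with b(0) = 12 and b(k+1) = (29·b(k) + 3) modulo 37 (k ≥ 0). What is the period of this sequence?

12

We have b(0) = 12,  b(1) = 18,  b(2) = 7,  b(3) = 21,  b(4) = 20,  b(5) = 28,  b(6) = 1,  b(7) = 32,  b(8) = 6,  b(9) = 29,  b(10) = 30,  b(11) = 22,  b(12) = 12.
The sequence repeats with period 12.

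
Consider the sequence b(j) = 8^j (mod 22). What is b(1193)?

We have b(1) = 8; b(2) = 20; b(3) = 6; b(4) = 4; b(5) = 10; b(6) = 14; b(7) = 2; b(8) = 16; b(9) = 18; b(10) = 12; b(11) = 8.
Since b(11) = b(1) = 8, the sequence is periodic with period 10.
So b(1193) = b(1 + ((1193-1) mod 10)) = b(3) = 6.

6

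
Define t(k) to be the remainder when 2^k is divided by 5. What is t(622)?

t(0) = 1, t(1) = 2, t(2) = 4, t(3) = 3, t(4) = 1.
The sequence repeats with period 4.
(622 - 0) mod 4 = 2, so t(622) = t(2) = 4.

4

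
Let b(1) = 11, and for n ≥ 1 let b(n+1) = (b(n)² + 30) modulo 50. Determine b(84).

41

Computing terms: b(1) = 11,  b(2) = 1,  b(3) = 31,  b(4) = 41,  b(5) = 11.
Since b(5) = b(1) = 11, the sequence is periodic with period 4.
(84 - 1) mod 4 = 3, so b(84) = b(4) = 41.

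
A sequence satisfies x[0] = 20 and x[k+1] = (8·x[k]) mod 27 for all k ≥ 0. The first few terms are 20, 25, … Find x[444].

20

x[0] = 20, x[1] = 25, x[2] = 11, x[3] = 7, x[4] = 2, x[5] = 16, x[6] = 20.
Since x[6] = x[0] = 20, the sequence is periodic with period 6.
(444 - 0) mod 6 = 0, so x[444] = x[0] = 20.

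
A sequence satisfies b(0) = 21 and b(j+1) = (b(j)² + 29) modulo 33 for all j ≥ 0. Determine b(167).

Computing terms: b(0) = 21, b(1) = 8, b(2) = 27, b(3) = 32, b(4) = 30, b(5) = 5, b(6) = 21.
The sequence repeats with period 6.
(167 - 0) mod 6 = 5, so b(167) = b(5) = 5.

5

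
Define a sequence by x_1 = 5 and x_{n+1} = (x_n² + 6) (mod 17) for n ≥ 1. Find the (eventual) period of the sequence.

Computing terms: x_1 = 5, x_2 = 14, x_3 = 15, x_4 = 10, x_5 = 4, x_6 = 5.
Since x_6 = x_1 = 5, the sequence is periodic with period 5.

5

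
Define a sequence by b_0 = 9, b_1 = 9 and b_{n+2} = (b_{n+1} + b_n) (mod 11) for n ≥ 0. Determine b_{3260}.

We have b_0 = 9; b_1 = 9; b_2 = 7; b_3 = 5; b_4 = 1; b_5 = 6; b_6 = 7; b_7 = 2; b_8 = 9; b_9 = 0; b_{10} = 9; b_{11} = 9.
The sequence repeats with period 10.
(3260 - 0) mod 10 = 0, so b_{3260} = b_0 = 9.

9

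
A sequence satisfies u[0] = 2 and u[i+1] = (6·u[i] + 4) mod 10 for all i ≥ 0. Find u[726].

6

Listing terms: u[0] = 2; u[1] = 6; u[2] = 0; u[3] = 4; u[4] = 8; u[5] = 2.
The sequence repeats with period 5.
So u[726] = u[0 + ((726-0) mod 5)] = u[1] = 6.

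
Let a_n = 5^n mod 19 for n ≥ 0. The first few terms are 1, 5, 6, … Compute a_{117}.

1

a_0 = 1; a_1 = 5; a_2 = 6; a_3 = 11; a_4 = 17; a_5 = 9; a_6 = 7; a_7 = 16; a_8 = 4; a_9 = 1.
Since a_9 = a_0 = 1, the sequence is periodic with period 9.
So a_{117} = a_{0 + ((117-0) mod 9)} = a_0 = 1.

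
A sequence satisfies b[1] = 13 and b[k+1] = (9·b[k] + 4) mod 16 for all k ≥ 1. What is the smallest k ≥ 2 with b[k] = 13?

b[1] = 13, b[2] = 9, b[3] = 5, b[4] = 1, b[5] = 13.
Since b[5] = b[1] = 13, the sequence is periodic with period 4.
The value 13 next appears (with k ≥ 2) at b[5].

5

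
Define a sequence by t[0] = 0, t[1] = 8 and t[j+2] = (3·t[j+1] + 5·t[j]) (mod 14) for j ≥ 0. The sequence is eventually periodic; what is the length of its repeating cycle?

3

Computing terms: t[0] = 0; t[1] = 8; t[2] = 10; t[3] = 0; t[4] = 8.
Since (t[3], t[4]) = (t[0], t[1]) = (0, 8) (two consecutive terms determine the rest), the sequence is periodic with period 3.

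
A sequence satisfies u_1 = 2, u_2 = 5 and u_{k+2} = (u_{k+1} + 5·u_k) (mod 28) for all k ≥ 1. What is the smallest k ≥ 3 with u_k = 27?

Computing terms: u_1 = 2,  u_2 = 5,  u_3 = 15,  u_4 = 12,  u_5 = 3,  u_6 = 7,  u_7 = 22,  u_8 = 1,  u_9 = 27,  u_{10} = 4,  u_{11} = 27,  u_{12} = 19,  u_{13} = 14,  u_{14} = 25,  u_{15} = 11,  u_{16} = 24,  u_{17} = 23,  u_{18} = 3,  u_{19} = 6,  u_{20} = 21,  u_{21} = 23,  u_{22} = 16,  u_{23} = 19,  u_{24} = 15,  u_{25} = 26,  u_{26} = 17,  u_{27} = 7,  u_{28} = 8,  u_{29} = 15,  u_{30} = 27,  u_{31} = 18,  u_{32} = 13,  u_{33} = 19,  u_{34} = 0,  u_{35} = 11,  u_{36} = 11,  u_{37} = 10,  u_{38} = 9,  u_{39} = 3,  u_{40} = 20,  u_{41} = 7,  u_{42} = 23,  u_{43} = 2,  u_{44} = 5.
The sequence repeats with period 42.
The value 27 first appears (with k ≥ 3) at u_9.

9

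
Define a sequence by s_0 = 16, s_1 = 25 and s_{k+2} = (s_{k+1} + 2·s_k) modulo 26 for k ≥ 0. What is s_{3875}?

11

Listing terms: s_0 = 16; s_1 = 25; s_2 = 5; s_3 = 3; s_4 = 13; s_5 = 19; s_6 = 19; s_7 = 5; s_8 = 17; s_9 = 1; s_{10} = 9; s_{11} = 11; s_{12} = 3; s_{13} = 25; s_{14} = 5.
Since (s_{13}, s_{14}) = (s_1, s_2) = (25, 5) (two consecutive terms determine the rest), the sequence is eventually periodic: after a pre-period of length 1 it cycles with period 12.
For k ≥ 1, s_k depends only on (k - 1) mod 12. (3875 - 1) mod 12 = 10, so s_{3875} = s_{11} = 11.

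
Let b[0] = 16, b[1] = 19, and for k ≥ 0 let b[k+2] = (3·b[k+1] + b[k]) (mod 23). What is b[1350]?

4

Computing terms: b[0] = 16; b[1] = 19; b[2] = 4; b[3] = 8; b[4] = 5; b[5] = 0; b[6] = 5; b[7] = 15; b[8] = 4; b[9] = 4; b[10] = 16; b[11] = 6; b[12] = 11; b[13] = 16; b[14] = 13; b[15] = 9; b[16] = 17; b[17] = 14; b[18] = 13; b[19] = 7; b[20] = 11; b[21] = 17; b[22] = 16; b[23] = 19.
Since (b[22], b[23]) = (b[0], b[1]) = (16, 19) (two consecutive terms determine the rest), the sequence is periodic with period 22.
So b[1350] = b[0 + ((1350-0) mod 22)] = b[8] = 4.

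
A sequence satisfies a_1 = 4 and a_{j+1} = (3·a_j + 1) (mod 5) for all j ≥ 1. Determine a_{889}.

a_1 = 4,  a_2 = 3,  a_3 = 0,  a_4 = 1,  a_5 = 4.
Since a_5 = a_1 = 4, the sequence is periodic with period 4.
So a_{889} = a_{1 + ((889-1) mod 4)} = a_1 = 4.

4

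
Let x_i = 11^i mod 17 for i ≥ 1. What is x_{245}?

We have x_1 = 11,  x_2 = 2,  x_3 = 5,  x_4 = 4,  x_5 = 10,  x_6 = 8,  x_7 = 3,  x_8 = 16,  x_9 = 6,  x_{10} = 15,  x_{11} = 12,  x_{12} = 13,  x_{13} = 7,  x_{14} = 9,  x_{15} = 14,  x_{16} = 1,  x_{17} = 11.
Since x_{17} = x_1 = 11, the sequence is periodic with period 16.
(245 - 1) mod 16 = 4, so x_{245} = x_5 = 10.

10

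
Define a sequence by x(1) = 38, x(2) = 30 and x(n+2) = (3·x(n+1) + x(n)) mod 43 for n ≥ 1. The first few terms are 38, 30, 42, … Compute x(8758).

Listing terms: x(1) = 38,  x(2) = 30,  x(3) = 42,  x(4) = 27,  x(5) = 37,  x(6) = 9,  x(7) = 21,  x(8) = 29,  x(9) = 22,  x(10) = 9,  x(11) = 6,  x(12) = 27,  x(13) = 1,  x(14) = 30,  x(15) = 5,  x(16) = 2,  x(17) = 11,  x(18) = 35,  x(19) = 30,  x(20) = 39,  x(21) = 18,  x(22) = 7,  x(23) = 39,  x(24) = 38,  x(25) = 24,  x(26) = 24,  x(27) = 10,  x(28) = 11,  x(29) = 0,  x(30) = 11,  x(31) = 33,  x(32) = 24,  x(33) = 19,  x(34) = 38,  x(35) = 4,  x(36) = 7,  x(37) = 25,  x(38) = 39,  x(39) = 13,  x(40) = 35,  x(41) = 32,  x(42) = 2,  x(43) = 38,  x(44) = 30.
The sequence repeats with period 42.
(8758 - 1) mod 42 = 21, so x(8758) = x(22) = 7.

7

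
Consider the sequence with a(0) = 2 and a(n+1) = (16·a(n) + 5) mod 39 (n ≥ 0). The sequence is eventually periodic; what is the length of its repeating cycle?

a(0) = 2,  a(1) = 37,  a(2) = 12,  a(3) = 2.
Since a(3) = a(0) = 2, the sequence is periodic with period 3.

3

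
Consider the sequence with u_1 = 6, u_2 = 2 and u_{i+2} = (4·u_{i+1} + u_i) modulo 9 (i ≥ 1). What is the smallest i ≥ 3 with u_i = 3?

u_1 = 6; u_2 = 2; u_3 = 5; u_4 = 4; u_5 = 3; u_6 = 7; u_7 = 4; u_8 = 5; u_9 = 6; u_{10} = 2.
Since (u_9, u_{10}) = (u_1, u_2) = (6, 2) (two consecutive terms determine the rest), the sequence is periodic with period 8.
The value 3 first appears (with i ≥ 3) at u_5.

5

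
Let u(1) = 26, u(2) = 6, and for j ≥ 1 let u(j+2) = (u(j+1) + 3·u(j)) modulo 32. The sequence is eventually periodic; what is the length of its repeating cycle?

12

u(1) = 26,  u(2) = 6,  u(3) = 20,  u(4) = 6,  u(5) = 2,  u(6) = 20,  u(7) = 26,  u(8) = 22,  u(9) = 4,  u(10) = 6,  u(11) = 18,  u(12) = 4,  u(13) = 26,  u(14) = 6.
Since (u(13), u(14)) = (u(1), u(2)) = (26, 6) (two consecutive terms determine the rest), the sequence is periodic with period 12.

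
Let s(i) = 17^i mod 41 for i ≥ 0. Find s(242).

s(0) = 1,  s(1) = 17,  s(2) = 2,  s(3) = 34,  s(4) = 4,  s(5) = 27,  s(6) = 8,  s(7) = 13,  s(8) = 16,  s(9) = 26,  s(10) = 32,  s(11) = 11,  s(12) = 23,  s(13) = 22,  s(14) = 5,  s(15) = 3,  s(16) = 10,  s(17) = 6,  s(18) = 20,  s(19) = 12,  s(20) = 40,  s(21) = 24,  s(22) = 39,  s(23) = 7,  s(24) = 37,  s(25) = 14,  s(26) = 33,  s(27) = 28,  s(28) = 25,  s(29) = 15,  s(30) = 9,  s(31) = 30,  s(32) = 18,  s(33) = 19,  s(34) = 36,  s(35) = 38,  s(36) = 31,  s(37) = 35,  s(38) = 21,  s(39) = 29,  s(40) = 1.
The sequence repeats with period 40.
(242 - 0) mod 40 = 2, so s(242) = s(2) = 2.

2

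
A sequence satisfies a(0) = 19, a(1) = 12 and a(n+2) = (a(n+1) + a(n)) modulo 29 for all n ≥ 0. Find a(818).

We have a(0) = 19, a(1) = 12, a(2) = 2, a(3) = 14, a(4) = 16, a(5) = 1, a(6) = 17, a(7) = 18, a(8) = 6, a(9) = 24, a(10) = 1, a(11) = 25, a(12) = 26, a(13) = 22, a(14) = 19, a(15) = 12.
The sequence repeats with period 14.
(818 - 0) mod 14 = 6, so a(818) = a(6) = 17.

17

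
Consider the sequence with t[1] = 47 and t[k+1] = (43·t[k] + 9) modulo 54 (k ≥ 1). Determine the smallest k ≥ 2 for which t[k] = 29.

13

Listing terms: t[1] = 47,  t[2] = 32,  t[3] = 35,  t[4] = 2,  t[5] = 41,  t[6] = 44,  t[7] = 11,  t[8] = 50,  t[9] = 53,  t[10] = 20,  t[11] = 5,  t[12] = 8,  t[13] = 29,  t[14] = 14,  t[15] = 17,  t[16] = 38,  t[17] = 23,  t[18] = 26,  t[19] = 47.
The sequence repeats with period 18.
The value 29 first appears (with k ≥ 2) at t[13].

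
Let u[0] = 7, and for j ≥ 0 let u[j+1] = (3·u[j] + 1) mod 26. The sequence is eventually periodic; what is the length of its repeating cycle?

6

Listing terms: u[0] = 7, u[1] = 22, u[2] = 15, u[3] = 20, u[4] = 9, u[5] = 2, u[6] = 7.
The sequence repeats with period 6.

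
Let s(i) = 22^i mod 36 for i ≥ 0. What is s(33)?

28

Listing terms: s(0) = 1, s(1) = 22, s(2) = 16, s(3) = 28, s(4) = 4, s(5) = 16.
Since s(5) = s(2) = 16, the sequence is eventually periodic: after a pre-period of length 2 it cycles with period 3.
For i ≥ 2, s(i) depends only on (i - 2) mod 3. (33 - 2) mod 3 = 1, so s(33) = s(3) = 28.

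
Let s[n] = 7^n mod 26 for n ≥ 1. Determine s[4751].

Computing terms: s[1] = 7, s[2] = 23, s[3] = 5, s[4] = 9, s[5] = 11, s[6] = 25, s[7] = 19, s[8] = 3, s[9] = 21, s[10] = 17, s[11] = 15, s[12] = 1, s[13] = 7.
The sequence repeats with period 12.
(4751 - 1) mod 12 = 10, so s[4751] = s[11] = 15.

15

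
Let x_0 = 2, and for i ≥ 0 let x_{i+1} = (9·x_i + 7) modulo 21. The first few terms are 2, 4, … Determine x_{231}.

16

Computing terms: x_0 = 2, x_1 = 4, x_2 = 1, x_3 = 16, x_4 = 4.
Since x_4 = x_1 = 4, the sequence is eventually periodic: after a pre-period of length 1 it cycles with period 3.
For i ≥ 1, x_i depends only on (i - 1) mod 3. (231 - 1) mod 3 = 2, so x_{231} = x_3 = 16.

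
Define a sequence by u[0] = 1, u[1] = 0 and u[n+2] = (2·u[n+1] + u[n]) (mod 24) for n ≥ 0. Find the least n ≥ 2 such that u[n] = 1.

2

We have u[0] = 1; u[1] = 0; u[2] = 1; u[3] = 2; u[4] = 5; u[5] = 12; u[6] = 5; u[7] = 22; u[8] = 1; u[9] = 0.
The sequence repeats with period 8.
The value 1 first appears (with n ≥ 2) at u[2].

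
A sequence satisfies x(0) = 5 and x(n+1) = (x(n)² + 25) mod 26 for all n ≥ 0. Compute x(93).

8

Listing terms: x(0) = 5,  x(1) = 24,  x(2) = 3,  x(3) = 8,  x(4) = 11,  x(5) = 16,  x(6) = 21,  x(7) = 24.
Since x(7) = x(1) = 24, the sequence is eventually periodic: after a pre-period of length 1 it cycles with period 6.
For n ≥ 1, x(n) depends only on (n - 1) mod 6. (93 - 1) mod 6 = 2, so x(93) = x(3) = 8.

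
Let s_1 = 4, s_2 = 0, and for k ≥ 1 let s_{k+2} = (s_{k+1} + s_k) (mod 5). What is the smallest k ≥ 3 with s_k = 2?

6

s_1 = 4,  s_2 = 0,  s_3 = 4,  s_4 = 4,  s_5 = 3,  s_6 = 2,  s_7 = 0,  s_8 = 2,  s_9 = 2,  s_{10} = 4,  s_{11} = 1,  s_{12} = 0,  s_{13} = 1,  s_{14} = 1,  s_{15} = 2,  s_{16} = 3,  s_{17} = 0,  s_{18} = 3,  s_{19} = 3,  s_{20} = 1,  s_{21} = 4,  s_{22} = 0.
The sequence repeats with period 20.
The value 2 first appears (with k ≥ 3) at s_6.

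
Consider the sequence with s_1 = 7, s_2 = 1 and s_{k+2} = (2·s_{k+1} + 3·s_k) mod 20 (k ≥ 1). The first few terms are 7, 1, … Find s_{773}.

7

s_1 = 7, s_2 = 1, s_3 = 3, s_4 = 9, s_5 = 7, s_6 = 1.
The sequence repeats with period 4.
(773 - 1) mod 4 = 0, so s_{773} = s_1 = 7.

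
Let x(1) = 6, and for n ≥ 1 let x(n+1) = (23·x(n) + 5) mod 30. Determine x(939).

Listing terms: x(1) = 6,  x(2) = 23,  x(3) = 24,  x(4) = 17,  x(5) = 6.
The sequence repeats with period 4.
(939 - 1) mod 4 = 2, so x(939) = x(3) = 24.

24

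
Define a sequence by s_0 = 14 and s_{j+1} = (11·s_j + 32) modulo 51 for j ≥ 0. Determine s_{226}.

We have s_0 = 14; s_1 = 33; s_2 = 38; s_3 = 42; s_4 = 35; s_5 = 9; s_6 = 29; s_7 = 45; s_8 = 17; s_9 = 15; s_{10} = 44; s_{11} = 6; s_{12} = 47; s_{13} = 39; s_{14} = 2; s_{15} = 3; s_{16} = 14.
Since s_{16} = s_0 = 14, the sequence is periodic with period 16.
(226 - 0) mod 16 = 2, so s_{226} = s_2 = 38.

38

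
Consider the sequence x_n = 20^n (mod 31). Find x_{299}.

Listing terms: x_1 = 20; x_2 = 28; x_3 = 2; x_4 = 9; x_5 = 25; x_6 = 4; x_7 = 18; x_8 = 19; x_9 = 8; x_{10} = 5; x_{11} = 7; x_{12} = 16; x_{13} = 10; x_{14} = 14; x_{15} = 1; x_{16} = 20.
The sequence repeats with period 15.
(299 - 1) mod 15 = 13, so x_{299} = x_{14} = 14.

14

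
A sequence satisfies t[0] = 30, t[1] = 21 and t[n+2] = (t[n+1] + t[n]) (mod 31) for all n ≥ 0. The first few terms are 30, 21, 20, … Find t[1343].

15

We have t[0] = 30, t[1] = 21, t[2] = 20, t[3] = 10, t[4] = 30, t[5] = 9, t[6] = 8, t[7] = 17, t[8] = 25, t[9] = 11, t[10] = 5, t[11] = 16, t[12] = 21, t[13] = 6, t[14] = 27, t[15] = 2, t[16] = 29, t[17] = 0, t[18] = 29, t[19] = 29, t[20] = 27, t[21] = 25, t[22] = 21, t[23] = 15, t[24] = 5, t[25] = 20, t[26] = 25, t[27] = 14, t[28] = 8, t[29] = 22, t[30] = 30, t[31] = 21.
Since (t[30], t[31]) = (t[0], t[1]) = (30, 21) (two consecutive terms determine the rest), the sequence is periodic with period 30.
(1343 - 0) mod 30 = 23, so t[1343] = t[23] = 15.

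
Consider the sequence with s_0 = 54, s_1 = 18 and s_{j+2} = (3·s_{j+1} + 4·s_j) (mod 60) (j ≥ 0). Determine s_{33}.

We have s_0 = 54, s_1 = 18, s_2 = 30, s_3 = 42, s_4 = 6, s_5 = 6, s_6 = 42, s_7 = 30, s_8 = 18, s_9 = 54, s_{10} = 54, s_{11} = 18.
The sequence repeats with period 10.
(33 - 0) mod 10 = 3, so s_{33} = s_3 = 42.

42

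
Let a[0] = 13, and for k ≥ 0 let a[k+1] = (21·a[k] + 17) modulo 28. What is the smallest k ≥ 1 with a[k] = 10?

a[0] = 13,  a[1] = 10,  a[2] = 3,  a[3] = 24,  a[4] = 17,  a[5] = 10.
Since a[5] = a[1] = 10, the sequence is eventually periodic: after a pre-period of length 1 it cycles with period 4.
The value 10 first appears (with k ≥ 1) at a[1].

1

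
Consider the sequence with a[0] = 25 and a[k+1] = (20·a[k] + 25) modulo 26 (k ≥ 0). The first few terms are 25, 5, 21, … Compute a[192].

Computing terms: a[0] = 25,  a[1] = 5,  a[2] = 21,  a[3] = 3,  a[4] = 7,  a[5] = 9,  a[6] = 23,  a[7] = 17,  a[8] = 1,  a[9] = 19,  a[10] = 15,  a[11] = 13,  a[12] = 25.
Since a[12] = a[0] = 25, the sequence is periodic with period 12.
(192 - 0) mod 12 = 0, so a[192] = a[0] = 25.

25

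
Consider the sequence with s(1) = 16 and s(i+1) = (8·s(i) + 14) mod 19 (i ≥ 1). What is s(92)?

Computing terms: s(1) = 16, s(2) = 9, s(3) = 10, s(4) = 18, s(5) = 6, s(6) = 5, s(7) = 16.
The sequence repeats with period 6.
(92 - 1) mod 6 = 1, so s(92) = s(2) = 9.

9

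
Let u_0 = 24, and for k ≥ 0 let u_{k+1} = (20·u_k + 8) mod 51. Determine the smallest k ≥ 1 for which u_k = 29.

u_0 = 24,  u_1 = 29,  u_2 = 27,  u_3 = 38,  u_4 = 3,  u_5 = 17,  u_6 = 42,  u_7 = 32,  u_8 = 36,  u_9 = 14,  u_{10} = 33,  u_{11} = 5,  u_{12} = 6,  u_{13} = 26,  u_{14} = 18,  u_{15} = 11,  u_{16} = 24.
Since u_{16} = u_0 = 24, the sequence is periodic with period 16.
The value 29 first appears (with k ≥ 1) at u_1.

1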